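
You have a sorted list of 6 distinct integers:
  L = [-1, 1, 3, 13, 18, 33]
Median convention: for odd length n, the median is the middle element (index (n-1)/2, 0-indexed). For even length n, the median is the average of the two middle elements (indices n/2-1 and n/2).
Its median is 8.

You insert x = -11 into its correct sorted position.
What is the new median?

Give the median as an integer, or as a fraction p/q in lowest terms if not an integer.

Old list (sorted, length 6): [-1, 1, 3, 13, 18, 33]
Old median = 8
Insert x = -11
Old length even (6). Middle pair: indices 2,3 = 3,13.
New length odd (7). New median = single middle element.
x = -11: 0 elements are < x, 6 elements are > x.
New sorted list: [-11, -1, 1, 3, 13, 18, 33]
New median = 3

Answer: 3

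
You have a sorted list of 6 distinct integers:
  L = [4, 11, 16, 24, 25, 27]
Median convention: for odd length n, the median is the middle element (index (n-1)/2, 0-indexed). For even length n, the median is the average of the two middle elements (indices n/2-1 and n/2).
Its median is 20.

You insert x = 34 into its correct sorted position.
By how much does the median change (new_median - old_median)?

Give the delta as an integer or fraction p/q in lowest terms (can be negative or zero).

Old median = 20
After inserting x = 34: new sorted = [4, 11, 16, 24, 25, 27, 34]
New median = 24
Delta = 24 - 20 = 4

Answer: 4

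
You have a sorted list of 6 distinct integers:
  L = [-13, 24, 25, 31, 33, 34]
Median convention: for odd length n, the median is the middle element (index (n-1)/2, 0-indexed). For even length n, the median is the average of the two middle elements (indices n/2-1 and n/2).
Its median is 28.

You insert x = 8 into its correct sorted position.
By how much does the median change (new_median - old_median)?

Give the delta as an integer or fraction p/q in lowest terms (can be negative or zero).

Old median = 28
After inserting x = 8: new sorted = [-13, 8, 24, 25, 31, 33, 34]
New median = 25
Delta = 25 - 28 = -3

Answer: -3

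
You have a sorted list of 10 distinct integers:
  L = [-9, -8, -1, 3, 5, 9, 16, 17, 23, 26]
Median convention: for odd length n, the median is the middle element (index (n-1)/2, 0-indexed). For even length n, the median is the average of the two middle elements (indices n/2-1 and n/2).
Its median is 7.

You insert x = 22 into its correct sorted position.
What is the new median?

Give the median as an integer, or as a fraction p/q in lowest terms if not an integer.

Answer: 9

Derivation:
Old list (sorted, length 10): [-9, -8, -1, 3, 5, 9, 16, 17, 23, 26]
Old median = 7
Insert x = 22
Old length even (10). Middle pair: indices 4,5 = 5,9.
New length odd (11). New median = single middle element.
x = 22: 8 elements are < x, 2 elements are > x.
New sorted list: [-9, -8, -1, 3, 5, 9, 16, 17, 22, 23, 26]
New median = 9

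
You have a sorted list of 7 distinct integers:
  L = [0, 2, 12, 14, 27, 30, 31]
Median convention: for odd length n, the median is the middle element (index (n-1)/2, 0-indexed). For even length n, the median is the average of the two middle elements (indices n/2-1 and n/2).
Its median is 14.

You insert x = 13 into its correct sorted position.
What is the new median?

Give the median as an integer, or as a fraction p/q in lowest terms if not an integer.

Old list (sorted, length 7): [0, 2, 12, 14, 27, 30, 31]
Old median = 14
Insert x = 13
Old length odd (7). Middle was index 3 = 14.
New length even (8). New median = avg of two middle elements.
x = 13: 3 elements are < x, 4 elements are > x.
New sorted list: [0, 2, 12, 13, 14, 27, 30, 31]
New median = 27/2

Answer: 27/2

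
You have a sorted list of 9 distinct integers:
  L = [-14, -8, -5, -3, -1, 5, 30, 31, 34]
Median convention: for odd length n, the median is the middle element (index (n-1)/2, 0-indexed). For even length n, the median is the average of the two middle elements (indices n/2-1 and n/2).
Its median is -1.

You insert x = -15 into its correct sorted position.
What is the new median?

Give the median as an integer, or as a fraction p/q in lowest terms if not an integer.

Old list (sorted, length 9): [-14, -8, -5, -3, -1, 5, 30, 31, 34]
Old median = -1
Insert x = -15
Old length odd (9). Middle was index 4 = -1.
New length even (10). New median = avg of two middle elements.
x = -15: 0 elements are < x, 9 elements are > x.
New sorted list: [-15, -14, -8, -5, -3, -1, 5, 30, 31, 34]
New median = -2

Answer: -2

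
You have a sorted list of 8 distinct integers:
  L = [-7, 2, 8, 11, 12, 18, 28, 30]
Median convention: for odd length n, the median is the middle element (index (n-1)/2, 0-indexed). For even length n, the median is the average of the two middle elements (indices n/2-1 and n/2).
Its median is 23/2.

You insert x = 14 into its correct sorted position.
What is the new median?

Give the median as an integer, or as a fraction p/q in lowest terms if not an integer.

Answer: 12

Derivation:
Old list (sorted, length 8): [-7, 2, 8, 11, 12, 18, 28, 30]
Old median = 23/2
Insert x = 14
Old length even (8). Middle pair: indices 3,4 = 11,12.
New length odd (9). New median = single middle element.
x = 14: 5 elements are < x, 3 elements are > x.
New sorted list: [-7, 2, 8, 11, 12, 14, 18, 28, 30]
New median = 12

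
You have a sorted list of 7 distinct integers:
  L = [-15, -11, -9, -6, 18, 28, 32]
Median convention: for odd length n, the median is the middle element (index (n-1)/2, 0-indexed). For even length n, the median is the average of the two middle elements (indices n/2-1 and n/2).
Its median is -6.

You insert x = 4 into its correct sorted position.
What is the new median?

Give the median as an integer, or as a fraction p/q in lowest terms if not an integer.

Answer: -1

Derivation:
Old list (sorted, length 7): [-15, -11, -9, -6, 18, 28, 32]
Old median = -6
Insert x = 4
Old length odd (7). Middle was index 3 = -6.
New length even (8). New median = avg of two middle elements.
x = 4: 4 elements are < x, 3 elements are > x.
New sorted list: [-15, -11, -9, -6, 4, 18, 28, 32]
New median = -1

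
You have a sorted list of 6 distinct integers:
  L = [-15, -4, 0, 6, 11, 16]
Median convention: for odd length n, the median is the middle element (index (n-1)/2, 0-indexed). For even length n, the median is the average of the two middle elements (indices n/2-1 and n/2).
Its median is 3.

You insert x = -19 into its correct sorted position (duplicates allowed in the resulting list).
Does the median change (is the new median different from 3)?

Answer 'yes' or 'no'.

Answer: yes

Derivation:
Old median = 3
Insert x = -19
New median = 0
Changed? yes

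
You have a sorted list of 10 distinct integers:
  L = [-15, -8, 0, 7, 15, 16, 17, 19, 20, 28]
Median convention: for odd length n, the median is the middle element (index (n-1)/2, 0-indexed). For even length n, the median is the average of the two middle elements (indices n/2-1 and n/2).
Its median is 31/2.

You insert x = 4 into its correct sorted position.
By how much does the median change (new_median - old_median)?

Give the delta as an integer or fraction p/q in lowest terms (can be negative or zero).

Old median = 31/2
After inserting x = 4: new sorted = [-15, -8, 0, 4, 7, 15, 16, 17, 19, 20, 28]
New median = 15
Delta = 15 - 31/2 = -1/2

Answer: -1/2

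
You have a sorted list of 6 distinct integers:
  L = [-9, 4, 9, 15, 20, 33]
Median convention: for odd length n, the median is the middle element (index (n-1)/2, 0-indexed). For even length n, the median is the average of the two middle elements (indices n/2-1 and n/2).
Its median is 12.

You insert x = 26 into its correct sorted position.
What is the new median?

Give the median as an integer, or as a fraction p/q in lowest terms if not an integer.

Old list (sorted, length 6): [-9, 4, 9, 15, 20, 33]
Old median = 12
Insert x = 26
Old length even (6). Middle pair: indices 2,3 = 9,15.
New length odd (7). New median = single middle element.
x = 26: 5 elements are < x, 1 elements are > x.
New sorted list: [-9, 4, 9, 15, 20, 26, 33]
New median = 15

Answer: 15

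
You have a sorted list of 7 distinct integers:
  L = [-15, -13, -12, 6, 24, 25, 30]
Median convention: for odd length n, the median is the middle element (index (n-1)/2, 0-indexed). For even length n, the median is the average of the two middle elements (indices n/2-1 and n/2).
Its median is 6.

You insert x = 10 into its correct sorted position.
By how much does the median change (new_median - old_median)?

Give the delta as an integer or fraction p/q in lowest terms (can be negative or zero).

Answer: 2

Derivation:
Old median = 6
After inserting x = 10: new sorted = [-15, -13, -12, 6, 10, 24, 25, 30]
New median = 8
Delta = 8 - 6 = 2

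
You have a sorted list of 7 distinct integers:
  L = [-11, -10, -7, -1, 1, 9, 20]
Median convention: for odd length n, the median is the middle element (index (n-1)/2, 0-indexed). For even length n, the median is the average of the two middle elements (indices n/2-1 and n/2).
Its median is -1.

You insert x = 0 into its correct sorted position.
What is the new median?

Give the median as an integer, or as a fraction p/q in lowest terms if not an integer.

Answer: -1/2

Derivation:
Old list (sorted, length 7): [-11, -10, -7, -1, 1, 9, 20]
Old median = -1
Insert x = 0
Old length odd (7). Middle was index 3 = -1.
New length even (8). New median = avg of two middle elements.
x = 0: 4 elements are < x, 3 elements are > x.
New sorted list: [-11, -10, -7, -1, 0, 1, 9, 20]
New median = -1/2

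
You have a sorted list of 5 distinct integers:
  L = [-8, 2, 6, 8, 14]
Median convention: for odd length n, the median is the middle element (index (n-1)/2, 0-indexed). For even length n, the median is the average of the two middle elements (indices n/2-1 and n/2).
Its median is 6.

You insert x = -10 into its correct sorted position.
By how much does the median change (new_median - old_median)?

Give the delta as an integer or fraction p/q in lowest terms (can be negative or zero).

Old median = 6
After inserting x = -10: new sorted = [-10, -8, 2, 6, 8, 14]
New median = 4
Delta = 4 - 6 = -2

Answer: -2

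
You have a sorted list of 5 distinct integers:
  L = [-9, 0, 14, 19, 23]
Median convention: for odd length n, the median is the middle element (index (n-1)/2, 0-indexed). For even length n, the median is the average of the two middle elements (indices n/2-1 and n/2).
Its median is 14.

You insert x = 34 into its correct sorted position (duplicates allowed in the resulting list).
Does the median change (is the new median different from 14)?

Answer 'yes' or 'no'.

Answer: yes

Derivation:
Old median = 14
Insert x = 34
New median = 33/2
Changed? yes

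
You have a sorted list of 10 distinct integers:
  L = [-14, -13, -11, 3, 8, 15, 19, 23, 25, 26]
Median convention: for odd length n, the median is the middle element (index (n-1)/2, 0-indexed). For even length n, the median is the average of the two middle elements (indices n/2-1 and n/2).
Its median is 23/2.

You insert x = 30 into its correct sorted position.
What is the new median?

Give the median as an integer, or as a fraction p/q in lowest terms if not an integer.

Answer: 15

Derivation:
Old list (sorted, length 10): [-14, -13, -11, 3, 8, 15, 19, 23, 25, 26]
Old median = 23/2
Insert x = 30
Old length even (10). Middle pair: indices 4,5 = 8,15.
New length odd (11). New median = single middle element.
x = 30: 10 elements are < x, 0 elements are > x.
New sorted list: [-14, -13, -11, 3, 8, 15, 19, 23, 25, 26, 30]
New median = 15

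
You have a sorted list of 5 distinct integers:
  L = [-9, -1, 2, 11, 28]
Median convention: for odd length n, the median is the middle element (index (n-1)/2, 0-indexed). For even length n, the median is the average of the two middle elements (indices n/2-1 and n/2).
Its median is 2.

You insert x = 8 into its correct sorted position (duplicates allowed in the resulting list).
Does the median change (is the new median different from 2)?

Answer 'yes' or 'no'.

Old median = 2
Insert x = 8
New median = 5
Changed? yes

Answer: yes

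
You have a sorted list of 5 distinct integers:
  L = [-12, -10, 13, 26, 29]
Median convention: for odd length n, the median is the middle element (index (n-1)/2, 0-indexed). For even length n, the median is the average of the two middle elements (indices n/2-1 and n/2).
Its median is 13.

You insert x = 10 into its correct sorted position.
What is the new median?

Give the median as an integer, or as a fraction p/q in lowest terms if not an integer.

Answer: 23/2

Derivation:
Old list (sorted, length 5): [-12, -10, 13, 26, 29]
Old median = 13
Insert x = 10
Old length odd (5). Middle was index 2 = 13.
New length even (6). New median = avg of two middle elements.
x = 10: 2 elements are < x, 3 elements are > x.
New sorted list: [-12, -10, 10, 13, 26, 29]
New median = 23/2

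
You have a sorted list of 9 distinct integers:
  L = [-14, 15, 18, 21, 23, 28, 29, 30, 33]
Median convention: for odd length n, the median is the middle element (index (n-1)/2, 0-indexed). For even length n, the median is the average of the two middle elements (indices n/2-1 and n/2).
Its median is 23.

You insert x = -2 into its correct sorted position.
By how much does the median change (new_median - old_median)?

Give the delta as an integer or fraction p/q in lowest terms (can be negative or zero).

Answer: -1

Derivation:
Old median = 23
After inserting x = -2: new sorted = [-14, -2, 15, 18, 21, 23, 28, 29, 30, 33]
New median = 22
Delta = 22 - 23 = -1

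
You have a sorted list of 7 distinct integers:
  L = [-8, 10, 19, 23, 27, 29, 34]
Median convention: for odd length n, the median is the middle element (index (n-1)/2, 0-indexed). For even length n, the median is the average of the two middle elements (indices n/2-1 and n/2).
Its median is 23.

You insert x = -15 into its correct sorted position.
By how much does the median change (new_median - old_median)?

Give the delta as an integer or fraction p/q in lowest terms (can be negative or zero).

Answer: -2

Derivation:
Old median = 23
After inserting x = -15: new sorted = [-15, -8, 10, 19, 23, 27, 29, 34]
New median = 21
Delta = 21 - 23 = -2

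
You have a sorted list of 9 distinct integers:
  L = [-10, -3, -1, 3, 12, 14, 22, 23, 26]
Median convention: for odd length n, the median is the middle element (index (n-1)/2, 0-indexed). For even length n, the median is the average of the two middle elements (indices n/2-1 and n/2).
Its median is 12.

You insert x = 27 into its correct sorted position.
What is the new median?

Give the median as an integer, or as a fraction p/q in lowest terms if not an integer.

Answer: 13

Derivation:
Old list (sorted, length 9): [-10, -3, -1, 3, 12, 14, 22, 23, 26]
Old median = 12
Insert x = 27
Old length odd (9). Middle was index 4 = 12.
New length even (10). New median = avg of two middle elements.
x = 27: 9 elements are < x, 0 elements are > x.
New sorted list: [-10, -3, -1, 3, 12, 14, 22, 23, 26, 27]
New median = 13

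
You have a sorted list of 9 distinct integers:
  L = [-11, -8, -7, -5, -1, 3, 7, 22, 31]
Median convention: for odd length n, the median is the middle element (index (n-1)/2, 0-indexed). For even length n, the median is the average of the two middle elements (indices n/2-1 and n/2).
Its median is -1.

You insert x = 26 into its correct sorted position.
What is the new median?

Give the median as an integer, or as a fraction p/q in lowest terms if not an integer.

Old list (sorted, length 9): [-11, -8, -7, -5, -1, 3, 7, 22, 31]
Old median = -1
Insert x = 26
Old length odd (9). Middle was index 4 = -1.
New length even (10). New median = avg of two middle elements.
x = 26: 8 elements are < x, 1 elements are > x.
New sorted list: [-11, -8, -7, -5, -1, 3, 7, 22, 26, 31]
New median = 1

Answer: 1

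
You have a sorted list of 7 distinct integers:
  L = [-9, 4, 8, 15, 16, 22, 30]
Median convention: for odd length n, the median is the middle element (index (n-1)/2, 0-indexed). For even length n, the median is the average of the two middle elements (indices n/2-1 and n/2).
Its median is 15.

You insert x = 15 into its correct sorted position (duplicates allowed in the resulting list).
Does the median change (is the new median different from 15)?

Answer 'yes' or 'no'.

Old median = 15
Insert x = 15
New median = 15
Changed? no

Answer: no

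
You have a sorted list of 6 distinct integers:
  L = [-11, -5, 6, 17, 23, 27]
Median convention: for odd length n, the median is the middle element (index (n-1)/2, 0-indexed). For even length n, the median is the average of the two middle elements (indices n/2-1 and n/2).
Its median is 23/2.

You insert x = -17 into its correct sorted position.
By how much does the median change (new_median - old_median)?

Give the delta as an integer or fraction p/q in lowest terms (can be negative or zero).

Answer: -11/2

Derivation:
Old median = 23/2
After inserting x = -17: new sorted = [-17, -11, -5, 6, 17, 23, 27]
New median = 6
Delta = 6 - 23/2 = -11/2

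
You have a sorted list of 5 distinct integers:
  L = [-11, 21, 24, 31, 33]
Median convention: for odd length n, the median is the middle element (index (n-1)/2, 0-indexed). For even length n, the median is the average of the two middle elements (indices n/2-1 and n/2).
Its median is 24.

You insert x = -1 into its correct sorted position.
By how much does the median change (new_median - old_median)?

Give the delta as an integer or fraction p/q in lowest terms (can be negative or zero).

Answer: -3/2

Derivation:
Old median = 24
After inserting x = -1: new sorted = [-11, -1, 21, 24, 31, 33]
New median = 45/2
Delta = 45/2 - 24 = -3/2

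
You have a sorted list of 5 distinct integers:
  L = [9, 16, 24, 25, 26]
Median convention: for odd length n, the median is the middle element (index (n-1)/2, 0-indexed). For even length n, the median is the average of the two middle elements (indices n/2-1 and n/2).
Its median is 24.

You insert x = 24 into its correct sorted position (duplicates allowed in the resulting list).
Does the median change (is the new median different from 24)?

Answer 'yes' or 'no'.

Answer: no

Derivation:
Old median = 24
Insert x = 24
New median = 24
Changed? no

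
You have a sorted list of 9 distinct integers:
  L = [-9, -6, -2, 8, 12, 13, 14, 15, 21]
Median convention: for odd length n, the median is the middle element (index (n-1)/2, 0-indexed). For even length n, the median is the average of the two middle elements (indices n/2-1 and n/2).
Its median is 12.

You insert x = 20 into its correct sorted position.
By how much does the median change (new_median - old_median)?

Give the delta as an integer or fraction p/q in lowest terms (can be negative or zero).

Answer: 1/2

Derivation:
Old median = 12
After inserting x = 20: new sorted = [-9, -6, -2, 8, 12, 13, 14, 15, 20, 21]
New median = 25/2
Delta = 25/2 - 12 = 1/2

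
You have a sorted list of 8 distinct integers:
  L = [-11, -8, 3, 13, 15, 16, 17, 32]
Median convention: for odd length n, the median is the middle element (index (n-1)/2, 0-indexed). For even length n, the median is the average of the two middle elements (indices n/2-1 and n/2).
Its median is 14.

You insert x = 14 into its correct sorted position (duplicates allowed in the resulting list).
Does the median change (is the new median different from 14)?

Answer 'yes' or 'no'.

Old median = 14
Insert x = 14
New median = 14
Changed? no

Answer: no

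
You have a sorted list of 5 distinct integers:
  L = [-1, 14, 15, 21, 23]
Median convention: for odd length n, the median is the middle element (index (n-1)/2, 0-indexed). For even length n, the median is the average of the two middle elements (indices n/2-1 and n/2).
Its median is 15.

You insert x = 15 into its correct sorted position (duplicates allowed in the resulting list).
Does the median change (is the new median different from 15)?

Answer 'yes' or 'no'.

Answer: no

Derivation:
Old median = 15
Insert x = 15
New median = 15
Changed? no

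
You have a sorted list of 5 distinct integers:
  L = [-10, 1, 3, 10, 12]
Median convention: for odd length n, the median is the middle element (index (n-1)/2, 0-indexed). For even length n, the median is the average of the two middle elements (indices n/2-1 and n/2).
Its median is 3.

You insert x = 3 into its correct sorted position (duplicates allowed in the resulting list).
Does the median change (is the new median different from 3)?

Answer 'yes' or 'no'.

Answer: no

Derivation:
Old median = 3
Insert x = 3
New median = 3
Changed? no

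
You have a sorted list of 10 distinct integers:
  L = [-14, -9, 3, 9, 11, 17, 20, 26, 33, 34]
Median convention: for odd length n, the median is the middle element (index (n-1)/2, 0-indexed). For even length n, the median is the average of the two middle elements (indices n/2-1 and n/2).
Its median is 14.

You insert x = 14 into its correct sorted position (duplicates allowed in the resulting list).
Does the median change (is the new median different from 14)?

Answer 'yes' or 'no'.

Answer: no

Derivation:
Old median = 14
Insert x = 14
New median = 14
Changed? no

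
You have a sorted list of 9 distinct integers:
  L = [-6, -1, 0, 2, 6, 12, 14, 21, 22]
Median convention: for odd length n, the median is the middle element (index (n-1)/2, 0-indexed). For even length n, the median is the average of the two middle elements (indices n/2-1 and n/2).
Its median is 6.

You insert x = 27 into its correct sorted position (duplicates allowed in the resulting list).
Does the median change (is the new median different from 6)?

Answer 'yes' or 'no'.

Old median = 6
Insert x = 27
New median = 9
Changed? yes

Answer: yes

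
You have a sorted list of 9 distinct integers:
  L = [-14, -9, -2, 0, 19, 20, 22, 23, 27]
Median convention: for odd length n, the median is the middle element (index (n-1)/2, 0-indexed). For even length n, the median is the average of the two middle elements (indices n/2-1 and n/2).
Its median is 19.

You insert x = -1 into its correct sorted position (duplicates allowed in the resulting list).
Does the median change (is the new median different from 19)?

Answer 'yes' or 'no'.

Old median = 19
Insert x = -1
New median = 19/2
Changed? yes

Answer: yes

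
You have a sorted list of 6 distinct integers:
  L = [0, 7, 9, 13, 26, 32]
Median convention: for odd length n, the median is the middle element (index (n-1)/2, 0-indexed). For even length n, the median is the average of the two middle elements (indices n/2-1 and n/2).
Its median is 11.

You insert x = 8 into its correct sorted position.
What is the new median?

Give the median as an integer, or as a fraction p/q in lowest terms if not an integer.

Answer: 9

Derivation:
Old list (sorted, length 6): [0, 7, 9, 13, 26, 32]
Old median = 11
Insert x = 8
Old length even (6). Middle pair: indices 2,3 = 9,13.
New length odd (7). New median = single middle element.
x = 8: 2 elements are < x, 4 elements are > x.
New sorted list: [0, 7, 8, 9, 13, 26, 32]
New median = 9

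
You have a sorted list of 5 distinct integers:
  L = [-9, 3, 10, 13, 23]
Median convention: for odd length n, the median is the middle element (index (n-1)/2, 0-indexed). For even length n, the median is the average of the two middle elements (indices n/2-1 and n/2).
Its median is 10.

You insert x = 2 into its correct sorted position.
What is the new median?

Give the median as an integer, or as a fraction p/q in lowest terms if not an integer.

Answer: 13/2

Derivation:
Old list (sorted, length 5): [-9, 3, 10, 13, 23]
Old median = 10
Insert x = 2
Old length odd (5). Middle was index 2 = 10.
New length even (6). New median = avg of two middle elements.
x = 2: 1 elements are < x, 4 elements are > x.
New sorted list: [-9, 2, 3, 10, 13, 23]
New median = 13/2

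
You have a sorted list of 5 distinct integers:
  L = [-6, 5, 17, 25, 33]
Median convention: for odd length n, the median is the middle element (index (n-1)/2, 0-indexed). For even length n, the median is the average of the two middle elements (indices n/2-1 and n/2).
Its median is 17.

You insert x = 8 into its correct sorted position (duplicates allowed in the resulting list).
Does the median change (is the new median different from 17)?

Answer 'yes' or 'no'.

Answer: yes

Derivation:
Old median = 17
Insert x = 8
New median = 25/2
Changed? yes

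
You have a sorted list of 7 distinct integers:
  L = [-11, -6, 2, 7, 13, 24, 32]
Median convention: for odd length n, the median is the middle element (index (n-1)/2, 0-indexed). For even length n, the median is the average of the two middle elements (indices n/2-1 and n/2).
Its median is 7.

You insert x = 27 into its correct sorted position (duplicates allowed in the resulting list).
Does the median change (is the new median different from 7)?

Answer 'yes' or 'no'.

Old median = 7
Insert x = 27
New median = 10
Changed? yes

Answer: yes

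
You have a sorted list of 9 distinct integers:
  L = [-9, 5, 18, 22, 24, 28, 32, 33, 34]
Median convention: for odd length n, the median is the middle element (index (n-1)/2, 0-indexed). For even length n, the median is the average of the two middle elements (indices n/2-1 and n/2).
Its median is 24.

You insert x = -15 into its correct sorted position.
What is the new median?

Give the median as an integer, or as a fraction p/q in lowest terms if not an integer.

Old list (sorted, length 9): [-9, 5, 18, 22, 24, 28, 32, 33, 34]
Old median = 24
Insert x = -15
Old length odd (9). Middle was index 4 = 24.
New length even (10). New median = avg of two middle elements.
x = -15: 0 elements are < x, 9 elements are > x.
New sorted list: [-15, -9, 5, 18, 22, 24, 28, 32, 33, 34]
New median = 23

Answer: 23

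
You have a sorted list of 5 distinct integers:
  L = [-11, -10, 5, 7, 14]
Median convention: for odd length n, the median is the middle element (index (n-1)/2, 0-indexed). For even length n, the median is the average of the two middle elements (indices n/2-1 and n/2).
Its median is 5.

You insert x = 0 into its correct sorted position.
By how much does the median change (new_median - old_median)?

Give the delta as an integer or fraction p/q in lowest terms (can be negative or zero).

Old median = 5
After inserting x = 0: new sorted = [-11, -10, 0, 5, 7, 14]
New median = 5/2
Delta = 5/2 - 5 = -5/2

Answer: -5/2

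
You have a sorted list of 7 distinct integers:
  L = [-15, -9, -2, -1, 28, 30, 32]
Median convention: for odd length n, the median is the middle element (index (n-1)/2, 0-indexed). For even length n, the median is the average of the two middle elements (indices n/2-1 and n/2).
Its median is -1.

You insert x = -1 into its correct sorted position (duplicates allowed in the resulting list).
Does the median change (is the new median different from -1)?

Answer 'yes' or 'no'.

Old median = -1
Insert x = -1
New median = -1
Changed? no

Answer: no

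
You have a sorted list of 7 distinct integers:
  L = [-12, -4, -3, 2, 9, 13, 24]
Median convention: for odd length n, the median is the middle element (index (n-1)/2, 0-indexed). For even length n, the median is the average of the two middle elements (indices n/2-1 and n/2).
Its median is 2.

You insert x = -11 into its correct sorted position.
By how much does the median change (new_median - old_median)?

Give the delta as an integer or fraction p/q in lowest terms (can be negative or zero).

Old median = 2
After inserting x = -11: new sorted = [-12, -11, -4, -3, 2, 9, 13, 24]
New median = -1/2
Delta = -1/2 - 2 = -5/2

Answer: -5/2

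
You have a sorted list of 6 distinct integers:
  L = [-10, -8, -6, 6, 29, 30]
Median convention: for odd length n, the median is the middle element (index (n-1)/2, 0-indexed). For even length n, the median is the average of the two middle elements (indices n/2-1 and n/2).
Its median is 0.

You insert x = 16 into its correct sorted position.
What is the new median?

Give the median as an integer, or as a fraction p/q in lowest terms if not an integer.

Answer: 6

Derivation:
Old list (sorted, length 6): [-10, -8, -6, 6, 29, 30]
Old median = 0
Insert x = 16
Old length even (6). Middle pair: indices 2,3 = -6,6.
New length odd (7). New median = single middle element.
x = 16: 4 elements are < x, 2 elements are > x.
New sorted list: [-10, -8, -6, 6, 16, 29, 30]
New median = 6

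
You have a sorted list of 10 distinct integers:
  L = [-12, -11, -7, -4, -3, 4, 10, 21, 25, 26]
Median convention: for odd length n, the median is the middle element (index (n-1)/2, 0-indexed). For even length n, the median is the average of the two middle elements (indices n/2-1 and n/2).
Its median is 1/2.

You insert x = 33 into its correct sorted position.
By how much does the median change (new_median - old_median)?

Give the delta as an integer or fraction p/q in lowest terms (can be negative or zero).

Old median = 1/2
After inserting x = 33: new sorted = [-12, -11, -7, -4, -3, 4, 10, 21, 25, 26, 33]
New median = 4
Delta = 4 - 1/2 = 7/2

Answer: 7/2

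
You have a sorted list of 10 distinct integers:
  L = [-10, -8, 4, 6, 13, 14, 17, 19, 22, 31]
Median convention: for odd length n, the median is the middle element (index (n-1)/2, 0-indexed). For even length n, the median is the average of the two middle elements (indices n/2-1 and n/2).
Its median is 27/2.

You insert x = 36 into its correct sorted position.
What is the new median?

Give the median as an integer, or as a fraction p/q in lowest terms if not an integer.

Answer: 14

Derivation:
Old list (sorted, length 10): [-10, -8, 4, 6, 13, 14, 17, 19, 22, 31]
Old median = 27/2
Insert x = 36
Old length even (10). Middle pair: indices 4,5 = 13,14.
New length odd (11). New median = single middle element.
x = 36: 10 elements are < x, 0 elements are > x.
New sorted list: [-10, -8, 4, 6, 13, 14, 17, 19, 22, 31, 36]
New median = 14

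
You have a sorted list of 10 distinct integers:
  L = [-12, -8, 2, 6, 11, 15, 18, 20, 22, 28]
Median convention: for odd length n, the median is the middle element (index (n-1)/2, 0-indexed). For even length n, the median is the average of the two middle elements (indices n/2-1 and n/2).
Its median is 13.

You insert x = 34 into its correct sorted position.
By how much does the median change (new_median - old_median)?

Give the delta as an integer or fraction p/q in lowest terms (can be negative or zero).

Answer: 2

Derivation:
Old median = 13
After inserting x = 34: new sorted = [-12, -8, 2, 6, 11, 15, 18, 20, 22, 28, 34]
New median = 15
Delta = 15 - 13 = 2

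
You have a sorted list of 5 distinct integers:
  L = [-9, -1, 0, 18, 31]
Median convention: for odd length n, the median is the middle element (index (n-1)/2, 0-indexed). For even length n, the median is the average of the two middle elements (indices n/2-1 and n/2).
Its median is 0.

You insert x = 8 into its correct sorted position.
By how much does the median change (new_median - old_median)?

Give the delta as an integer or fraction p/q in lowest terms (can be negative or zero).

Answer: 4

Derivation:
Old median = 0
After inserting x = 8: new sorted = [-9, -1, 0, 8, 18, 31]
New median = 4
Delta = 4 - 0 = 4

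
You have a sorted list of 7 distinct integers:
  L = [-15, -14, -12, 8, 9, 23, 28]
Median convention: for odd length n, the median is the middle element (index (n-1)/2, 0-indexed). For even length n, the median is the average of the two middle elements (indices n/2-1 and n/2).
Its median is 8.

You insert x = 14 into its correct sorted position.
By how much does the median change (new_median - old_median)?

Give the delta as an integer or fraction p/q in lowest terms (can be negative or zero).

Old median = 8
After inserting x = 14: new sorted = [-15, -14, -12, 8, 9, 14, 23, 28]
New median = 17/2
Delta = 17/2 - 8 = 1/2

Answer: 1/2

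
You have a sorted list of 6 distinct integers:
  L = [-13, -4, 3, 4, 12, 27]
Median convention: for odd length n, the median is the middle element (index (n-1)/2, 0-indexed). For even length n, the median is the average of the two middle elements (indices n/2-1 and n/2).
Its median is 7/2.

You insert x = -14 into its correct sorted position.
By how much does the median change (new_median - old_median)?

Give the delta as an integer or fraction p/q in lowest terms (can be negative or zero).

Answer: -1/2

Derivation:
Old median = 7/2
After inserting x = -14: new sorted = [-14, -13, -4, 3, 4, 12, 27]
New median = 3
Delta = 3 - 7/2 = -1/2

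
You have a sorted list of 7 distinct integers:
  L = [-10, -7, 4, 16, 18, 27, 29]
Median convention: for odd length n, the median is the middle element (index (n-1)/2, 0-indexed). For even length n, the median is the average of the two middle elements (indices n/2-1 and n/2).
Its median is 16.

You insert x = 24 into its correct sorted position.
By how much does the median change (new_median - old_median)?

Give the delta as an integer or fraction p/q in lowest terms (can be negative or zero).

Old median = 16
After inserting x = 24: new sorted = [-10, -7, 4, 16, 18, 24, 27, 29]
New median = 17
Delta = 17 - 16 = 1

Answer: 1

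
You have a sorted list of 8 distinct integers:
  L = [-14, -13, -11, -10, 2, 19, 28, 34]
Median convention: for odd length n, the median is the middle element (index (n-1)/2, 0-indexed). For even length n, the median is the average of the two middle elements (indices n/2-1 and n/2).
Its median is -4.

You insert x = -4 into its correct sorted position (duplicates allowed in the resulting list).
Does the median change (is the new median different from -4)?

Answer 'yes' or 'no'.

Answer: no

Derivation:
Old median = -4
Insert x = -4
New median = -4
Changed? no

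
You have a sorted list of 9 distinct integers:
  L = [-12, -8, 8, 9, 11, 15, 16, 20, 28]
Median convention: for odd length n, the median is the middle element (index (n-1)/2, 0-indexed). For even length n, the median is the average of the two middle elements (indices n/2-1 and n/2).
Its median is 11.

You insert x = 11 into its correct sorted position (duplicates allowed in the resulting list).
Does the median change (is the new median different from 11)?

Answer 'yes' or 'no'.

Old median = 11
Insert x = 11
New median = 11
Changed? no

Answer: no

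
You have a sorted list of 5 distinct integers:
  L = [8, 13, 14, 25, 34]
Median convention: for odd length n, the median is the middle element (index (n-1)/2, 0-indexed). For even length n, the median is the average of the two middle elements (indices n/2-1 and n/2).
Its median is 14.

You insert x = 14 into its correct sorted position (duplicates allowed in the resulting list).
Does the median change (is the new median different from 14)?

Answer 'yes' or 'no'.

Old median = 14
Insert x = 14
New median = 14
Changed? no

Answer: no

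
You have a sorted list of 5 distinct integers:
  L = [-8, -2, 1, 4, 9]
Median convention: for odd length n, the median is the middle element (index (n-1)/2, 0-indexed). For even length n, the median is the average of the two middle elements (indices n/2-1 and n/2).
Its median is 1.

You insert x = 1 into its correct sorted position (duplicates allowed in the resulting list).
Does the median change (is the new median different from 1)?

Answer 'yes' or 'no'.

Answer: no

Derivation:
Old median = 1
Insert x = 1
New median = 1
Changed? no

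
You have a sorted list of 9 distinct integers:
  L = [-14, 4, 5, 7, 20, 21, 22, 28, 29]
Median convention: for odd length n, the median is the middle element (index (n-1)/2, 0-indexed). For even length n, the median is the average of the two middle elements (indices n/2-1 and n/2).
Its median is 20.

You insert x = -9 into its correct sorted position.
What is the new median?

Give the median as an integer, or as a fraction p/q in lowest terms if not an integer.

Old list (sorted, length 9): [-14, 4, 5, 7, 20, 21, 22, 28, 29]
Old median = 20
Insert x = -9
Old length odd (9). Middle was index 4 = 20.
New length even (10). New median = avg of two middle elements.
x = -9: 1 elements are < x, 8 elements are > x.
New sorted list: [-14, -9, 4, 5, 7, 20, 21, 22, 28, 29]
New median = 27/2

Answer: 27/2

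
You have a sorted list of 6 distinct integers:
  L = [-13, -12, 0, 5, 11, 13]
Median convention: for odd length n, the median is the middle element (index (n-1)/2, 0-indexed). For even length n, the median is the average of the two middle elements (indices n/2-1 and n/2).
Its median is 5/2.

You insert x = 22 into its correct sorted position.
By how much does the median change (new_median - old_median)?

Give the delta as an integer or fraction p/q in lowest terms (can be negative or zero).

Answer: 5/2

Derivation:
Old median = 5/2
After inserting x = 22: new sorted = [-13, -12, 0, 5, 11, 13, 22]
New median = 5
Delta = 5 - 5/2 = 5/2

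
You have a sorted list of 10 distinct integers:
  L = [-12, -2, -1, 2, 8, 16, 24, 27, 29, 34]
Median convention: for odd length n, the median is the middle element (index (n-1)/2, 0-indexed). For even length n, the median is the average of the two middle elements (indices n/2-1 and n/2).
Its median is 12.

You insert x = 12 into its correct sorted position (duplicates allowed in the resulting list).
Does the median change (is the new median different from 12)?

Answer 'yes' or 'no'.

Answer: no

Derivation:
Old median = 12
Insert x = 12
New median = 12
Changed? no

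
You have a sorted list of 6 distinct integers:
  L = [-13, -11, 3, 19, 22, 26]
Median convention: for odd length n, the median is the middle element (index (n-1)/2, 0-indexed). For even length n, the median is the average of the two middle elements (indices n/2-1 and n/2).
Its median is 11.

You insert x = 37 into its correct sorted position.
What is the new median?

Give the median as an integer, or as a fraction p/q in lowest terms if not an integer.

Answer: 19

Derivation:
Old list (sorted, length 6): [-13, -11, 3, 19, 22, 26]
Old median = 11
Insert x = 37
Old length even (6). Middle pair: indices 2,3 = 3,19.
New length odd (7). New median = single middle element.
x = 37: 6 elements are < x, 0 elements are > x.
New sorted list: [-13, -11, 3, 19, 22, 26, 37]
New median = 19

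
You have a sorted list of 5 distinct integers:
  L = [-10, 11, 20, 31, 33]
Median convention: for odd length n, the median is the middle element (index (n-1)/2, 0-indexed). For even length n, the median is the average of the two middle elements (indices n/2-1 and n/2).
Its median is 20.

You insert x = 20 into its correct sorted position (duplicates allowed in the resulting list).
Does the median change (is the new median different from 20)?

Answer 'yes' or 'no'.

Old median = 20
Insert x = 20
New median = 20
Changed? no

Answer: no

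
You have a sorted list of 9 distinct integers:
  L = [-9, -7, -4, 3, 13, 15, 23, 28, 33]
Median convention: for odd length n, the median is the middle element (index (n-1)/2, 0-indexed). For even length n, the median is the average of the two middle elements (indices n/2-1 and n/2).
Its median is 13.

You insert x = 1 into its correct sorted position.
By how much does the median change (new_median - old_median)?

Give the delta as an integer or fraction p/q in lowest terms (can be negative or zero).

Answer: -5

Derivation:
Old median = 13
After inserting x = 1: new sorted = [-9, -7, -4, 1, 3, 13, 15, 23, 28, 33]
New median = 8
Delta = 8 - 13 = -5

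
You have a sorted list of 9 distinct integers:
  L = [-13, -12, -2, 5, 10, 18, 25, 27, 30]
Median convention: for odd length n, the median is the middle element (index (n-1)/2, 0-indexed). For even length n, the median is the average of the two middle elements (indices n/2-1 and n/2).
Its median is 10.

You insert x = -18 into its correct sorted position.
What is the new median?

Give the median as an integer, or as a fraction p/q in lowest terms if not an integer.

Old list (sorted, length 9): [-13, -12, -2, 5, 10, 18, 25, 27, 30]
Old median = 10
Insert x = -18
Old length odd (9). Middle was index 4 = 10.
New length even (10). New median = avg of two middle elements.
x = -18: 0 elements are < x, 9 elements are > x.
New sorted list: [-18, -13, -12, -2, 5, 10, 18, 25, 27, 30]
New median = 15/2

Answer: 15/2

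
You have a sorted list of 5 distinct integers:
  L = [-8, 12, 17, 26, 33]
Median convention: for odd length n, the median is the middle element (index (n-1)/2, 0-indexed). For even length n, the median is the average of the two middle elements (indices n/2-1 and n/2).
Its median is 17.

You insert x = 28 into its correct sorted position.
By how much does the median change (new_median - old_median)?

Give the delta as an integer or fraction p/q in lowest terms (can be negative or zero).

Answer: 9/2

Derivation:
Old median = 17
After inserting x = 28: new sorted = [-8, 12, 17, 26, 28, 33]
New median = 43/2
Delta = 43/2 - 17 = 9/2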